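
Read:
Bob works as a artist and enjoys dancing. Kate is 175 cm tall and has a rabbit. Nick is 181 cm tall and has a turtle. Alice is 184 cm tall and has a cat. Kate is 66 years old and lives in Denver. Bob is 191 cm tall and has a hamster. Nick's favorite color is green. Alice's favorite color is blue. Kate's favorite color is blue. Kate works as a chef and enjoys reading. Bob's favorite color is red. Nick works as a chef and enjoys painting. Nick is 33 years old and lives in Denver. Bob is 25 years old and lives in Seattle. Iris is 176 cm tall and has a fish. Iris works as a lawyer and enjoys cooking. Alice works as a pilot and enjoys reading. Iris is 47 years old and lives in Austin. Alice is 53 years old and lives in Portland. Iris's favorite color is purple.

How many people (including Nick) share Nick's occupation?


Nick is a chef. Count = 2

2


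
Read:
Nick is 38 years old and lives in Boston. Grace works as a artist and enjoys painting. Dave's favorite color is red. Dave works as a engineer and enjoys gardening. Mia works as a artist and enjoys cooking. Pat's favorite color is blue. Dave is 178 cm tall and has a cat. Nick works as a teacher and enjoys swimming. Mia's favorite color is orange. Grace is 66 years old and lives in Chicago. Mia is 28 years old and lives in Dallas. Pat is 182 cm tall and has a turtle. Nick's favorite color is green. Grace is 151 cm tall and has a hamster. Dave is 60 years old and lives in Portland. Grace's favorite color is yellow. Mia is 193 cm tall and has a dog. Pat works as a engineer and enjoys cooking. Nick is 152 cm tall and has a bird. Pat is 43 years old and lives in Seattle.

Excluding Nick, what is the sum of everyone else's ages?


Sum (excluding Nick): 197

197


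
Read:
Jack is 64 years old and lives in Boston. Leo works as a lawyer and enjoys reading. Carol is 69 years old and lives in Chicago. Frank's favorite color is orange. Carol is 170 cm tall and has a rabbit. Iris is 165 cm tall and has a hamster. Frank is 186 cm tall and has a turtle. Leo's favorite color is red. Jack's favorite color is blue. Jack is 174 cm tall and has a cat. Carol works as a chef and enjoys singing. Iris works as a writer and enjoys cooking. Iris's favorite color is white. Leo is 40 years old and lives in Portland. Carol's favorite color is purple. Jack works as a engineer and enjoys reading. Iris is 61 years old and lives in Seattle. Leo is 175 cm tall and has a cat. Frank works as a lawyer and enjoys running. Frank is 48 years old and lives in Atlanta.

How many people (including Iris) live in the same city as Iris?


Iris lives in Seattle. Count = 1

1


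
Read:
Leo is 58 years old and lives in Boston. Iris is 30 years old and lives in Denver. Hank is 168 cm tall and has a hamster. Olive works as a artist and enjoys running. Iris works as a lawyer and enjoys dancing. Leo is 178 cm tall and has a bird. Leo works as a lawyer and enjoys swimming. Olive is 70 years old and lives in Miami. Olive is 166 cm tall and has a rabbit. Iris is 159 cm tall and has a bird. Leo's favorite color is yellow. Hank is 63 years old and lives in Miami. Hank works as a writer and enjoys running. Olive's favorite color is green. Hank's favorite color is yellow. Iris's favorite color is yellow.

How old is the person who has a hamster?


Person with hamster is Hank, age 63

63


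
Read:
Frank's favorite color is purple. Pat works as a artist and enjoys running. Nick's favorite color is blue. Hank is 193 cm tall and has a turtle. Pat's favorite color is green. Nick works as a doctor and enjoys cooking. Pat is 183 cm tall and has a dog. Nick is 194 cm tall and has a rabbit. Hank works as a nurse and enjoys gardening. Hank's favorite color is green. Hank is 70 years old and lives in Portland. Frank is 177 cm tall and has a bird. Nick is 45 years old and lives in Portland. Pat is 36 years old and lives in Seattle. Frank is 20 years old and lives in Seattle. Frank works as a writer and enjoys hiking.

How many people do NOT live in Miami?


Not in Miami: 4

4


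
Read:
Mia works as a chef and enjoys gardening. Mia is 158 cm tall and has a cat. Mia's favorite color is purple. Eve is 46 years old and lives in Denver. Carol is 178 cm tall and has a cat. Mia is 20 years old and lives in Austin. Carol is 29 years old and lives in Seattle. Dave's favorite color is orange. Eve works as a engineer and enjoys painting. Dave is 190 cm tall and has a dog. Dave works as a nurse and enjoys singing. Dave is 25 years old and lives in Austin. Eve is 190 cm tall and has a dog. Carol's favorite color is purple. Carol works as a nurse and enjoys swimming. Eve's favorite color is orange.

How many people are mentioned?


People: Carol, Eve, Dave, Mia. Count = 4

4


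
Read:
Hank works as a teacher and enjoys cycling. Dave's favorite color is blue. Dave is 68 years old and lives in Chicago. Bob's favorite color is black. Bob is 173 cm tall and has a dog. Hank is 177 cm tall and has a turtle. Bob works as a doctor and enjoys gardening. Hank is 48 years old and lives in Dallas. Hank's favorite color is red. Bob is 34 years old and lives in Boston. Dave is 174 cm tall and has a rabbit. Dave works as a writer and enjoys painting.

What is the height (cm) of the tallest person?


Tallest: Hank at 177 cm

177


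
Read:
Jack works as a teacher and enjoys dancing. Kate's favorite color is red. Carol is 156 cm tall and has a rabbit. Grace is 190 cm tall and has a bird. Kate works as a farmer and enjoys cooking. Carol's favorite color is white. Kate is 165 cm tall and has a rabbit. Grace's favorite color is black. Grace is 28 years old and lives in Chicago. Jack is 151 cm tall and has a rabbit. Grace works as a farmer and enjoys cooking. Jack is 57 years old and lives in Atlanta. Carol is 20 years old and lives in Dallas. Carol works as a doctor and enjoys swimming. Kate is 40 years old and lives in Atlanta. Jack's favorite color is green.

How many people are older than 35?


Filter: 2

2


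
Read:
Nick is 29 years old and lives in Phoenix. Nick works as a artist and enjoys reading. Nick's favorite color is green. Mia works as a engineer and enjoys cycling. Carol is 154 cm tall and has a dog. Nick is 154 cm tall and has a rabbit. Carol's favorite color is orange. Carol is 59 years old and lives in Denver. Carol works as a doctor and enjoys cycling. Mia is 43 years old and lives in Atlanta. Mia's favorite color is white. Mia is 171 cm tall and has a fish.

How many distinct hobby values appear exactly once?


Unique hobby values: 1

1


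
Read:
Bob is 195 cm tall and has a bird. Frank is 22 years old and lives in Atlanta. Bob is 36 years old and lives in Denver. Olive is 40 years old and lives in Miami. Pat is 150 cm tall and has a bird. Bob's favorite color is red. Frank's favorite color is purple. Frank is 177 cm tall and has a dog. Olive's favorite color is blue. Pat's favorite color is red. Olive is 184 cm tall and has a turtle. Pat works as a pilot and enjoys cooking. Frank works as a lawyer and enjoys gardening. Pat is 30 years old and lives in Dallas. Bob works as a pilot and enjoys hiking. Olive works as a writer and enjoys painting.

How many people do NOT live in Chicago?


Not in Chicago: 4

4


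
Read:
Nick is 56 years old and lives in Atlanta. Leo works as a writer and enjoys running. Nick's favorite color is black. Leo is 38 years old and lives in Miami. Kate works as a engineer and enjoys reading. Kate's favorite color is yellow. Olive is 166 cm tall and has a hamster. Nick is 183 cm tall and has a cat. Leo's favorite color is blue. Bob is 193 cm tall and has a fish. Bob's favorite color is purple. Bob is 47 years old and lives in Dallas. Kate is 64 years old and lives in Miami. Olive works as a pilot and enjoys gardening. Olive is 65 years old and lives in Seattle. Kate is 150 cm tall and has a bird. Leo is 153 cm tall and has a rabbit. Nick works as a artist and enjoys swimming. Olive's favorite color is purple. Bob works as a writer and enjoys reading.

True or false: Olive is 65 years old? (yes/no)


Olive is actually 65. yes

yes


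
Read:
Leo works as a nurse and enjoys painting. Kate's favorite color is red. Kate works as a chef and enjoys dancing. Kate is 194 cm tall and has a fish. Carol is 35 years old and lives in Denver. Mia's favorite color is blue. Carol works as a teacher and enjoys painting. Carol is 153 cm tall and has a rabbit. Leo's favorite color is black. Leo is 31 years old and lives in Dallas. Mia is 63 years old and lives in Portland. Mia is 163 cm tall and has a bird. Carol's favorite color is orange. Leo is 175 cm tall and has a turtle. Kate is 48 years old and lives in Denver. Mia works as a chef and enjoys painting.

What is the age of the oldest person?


Oldest: Mia at 63

63


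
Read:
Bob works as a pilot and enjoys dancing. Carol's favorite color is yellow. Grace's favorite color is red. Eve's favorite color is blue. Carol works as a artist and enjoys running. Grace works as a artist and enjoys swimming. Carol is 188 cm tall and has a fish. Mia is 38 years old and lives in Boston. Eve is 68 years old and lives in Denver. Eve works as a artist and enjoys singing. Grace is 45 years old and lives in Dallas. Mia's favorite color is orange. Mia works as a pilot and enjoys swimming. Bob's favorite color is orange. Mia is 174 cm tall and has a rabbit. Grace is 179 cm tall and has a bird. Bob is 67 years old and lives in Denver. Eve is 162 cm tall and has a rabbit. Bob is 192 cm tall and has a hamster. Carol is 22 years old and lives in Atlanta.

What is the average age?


Sum=240, n=5, avg=48

48


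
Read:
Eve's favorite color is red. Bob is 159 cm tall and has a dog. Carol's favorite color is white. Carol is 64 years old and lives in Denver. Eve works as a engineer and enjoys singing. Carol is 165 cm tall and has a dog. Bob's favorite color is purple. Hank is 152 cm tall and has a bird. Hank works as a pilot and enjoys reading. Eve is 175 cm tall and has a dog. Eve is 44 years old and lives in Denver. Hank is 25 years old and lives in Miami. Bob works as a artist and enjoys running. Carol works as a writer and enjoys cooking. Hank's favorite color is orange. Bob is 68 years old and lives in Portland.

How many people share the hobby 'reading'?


Count: 1

1


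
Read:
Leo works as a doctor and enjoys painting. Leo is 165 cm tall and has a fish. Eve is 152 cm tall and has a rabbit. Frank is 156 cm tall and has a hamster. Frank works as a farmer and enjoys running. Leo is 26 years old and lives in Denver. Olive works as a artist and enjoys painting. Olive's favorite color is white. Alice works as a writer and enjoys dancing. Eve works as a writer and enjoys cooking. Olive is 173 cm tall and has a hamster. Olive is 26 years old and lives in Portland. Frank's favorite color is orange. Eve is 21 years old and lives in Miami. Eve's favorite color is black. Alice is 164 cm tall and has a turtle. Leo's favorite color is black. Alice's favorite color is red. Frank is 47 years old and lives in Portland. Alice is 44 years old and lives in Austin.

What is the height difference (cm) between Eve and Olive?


|152 - 173| = 21

21


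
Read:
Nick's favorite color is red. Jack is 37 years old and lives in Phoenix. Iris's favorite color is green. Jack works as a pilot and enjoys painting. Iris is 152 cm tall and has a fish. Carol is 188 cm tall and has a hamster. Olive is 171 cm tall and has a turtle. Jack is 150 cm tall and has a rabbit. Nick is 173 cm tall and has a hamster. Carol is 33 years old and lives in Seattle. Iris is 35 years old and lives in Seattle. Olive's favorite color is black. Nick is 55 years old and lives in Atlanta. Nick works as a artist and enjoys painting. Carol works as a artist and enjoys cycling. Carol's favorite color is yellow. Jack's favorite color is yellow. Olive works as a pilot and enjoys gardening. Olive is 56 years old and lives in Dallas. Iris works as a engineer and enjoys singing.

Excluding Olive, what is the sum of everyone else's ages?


Sum (excluding Olive): 160

160


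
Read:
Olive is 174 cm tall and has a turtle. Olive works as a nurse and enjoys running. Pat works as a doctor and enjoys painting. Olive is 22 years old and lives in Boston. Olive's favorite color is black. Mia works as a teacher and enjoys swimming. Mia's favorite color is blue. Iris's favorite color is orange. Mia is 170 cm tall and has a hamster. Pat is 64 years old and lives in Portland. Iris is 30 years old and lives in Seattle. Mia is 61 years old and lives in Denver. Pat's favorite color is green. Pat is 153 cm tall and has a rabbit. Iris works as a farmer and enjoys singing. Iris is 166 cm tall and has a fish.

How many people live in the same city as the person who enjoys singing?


Person with hobby singing is Iris, city Seattle. Count = 1

1


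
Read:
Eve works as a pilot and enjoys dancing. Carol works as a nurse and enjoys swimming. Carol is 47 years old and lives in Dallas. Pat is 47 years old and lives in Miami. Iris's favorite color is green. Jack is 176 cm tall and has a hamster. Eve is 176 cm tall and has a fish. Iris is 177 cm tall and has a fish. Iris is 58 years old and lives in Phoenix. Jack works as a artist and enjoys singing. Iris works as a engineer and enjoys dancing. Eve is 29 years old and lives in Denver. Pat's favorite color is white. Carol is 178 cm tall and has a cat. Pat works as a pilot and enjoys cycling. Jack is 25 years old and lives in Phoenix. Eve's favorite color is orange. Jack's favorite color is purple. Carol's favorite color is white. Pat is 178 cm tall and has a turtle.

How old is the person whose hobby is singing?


Person with hobby=singing is Jack, age 25

25


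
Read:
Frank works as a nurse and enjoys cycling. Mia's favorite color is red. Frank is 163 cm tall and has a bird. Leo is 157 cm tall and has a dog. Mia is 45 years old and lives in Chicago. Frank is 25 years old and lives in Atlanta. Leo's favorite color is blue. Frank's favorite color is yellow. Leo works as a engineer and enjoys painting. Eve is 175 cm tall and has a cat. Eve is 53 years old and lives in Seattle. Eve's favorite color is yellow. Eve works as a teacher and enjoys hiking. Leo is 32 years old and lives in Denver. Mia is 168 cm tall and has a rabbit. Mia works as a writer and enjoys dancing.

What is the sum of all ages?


32+53+25+45 = 155

155


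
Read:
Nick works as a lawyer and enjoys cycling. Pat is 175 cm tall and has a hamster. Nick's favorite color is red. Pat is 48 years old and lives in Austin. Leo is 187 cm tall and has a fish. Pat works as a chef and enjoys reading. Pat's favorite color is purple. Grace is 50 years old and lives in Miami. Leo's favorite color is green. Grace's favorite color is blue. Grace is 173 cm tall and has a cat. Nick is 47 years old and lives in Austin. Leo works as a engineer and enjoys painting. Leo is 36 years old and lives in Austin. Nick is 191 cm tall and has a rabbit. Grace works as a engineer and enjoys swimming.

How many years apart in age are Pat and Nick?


48 vs 47, diff = 1

1


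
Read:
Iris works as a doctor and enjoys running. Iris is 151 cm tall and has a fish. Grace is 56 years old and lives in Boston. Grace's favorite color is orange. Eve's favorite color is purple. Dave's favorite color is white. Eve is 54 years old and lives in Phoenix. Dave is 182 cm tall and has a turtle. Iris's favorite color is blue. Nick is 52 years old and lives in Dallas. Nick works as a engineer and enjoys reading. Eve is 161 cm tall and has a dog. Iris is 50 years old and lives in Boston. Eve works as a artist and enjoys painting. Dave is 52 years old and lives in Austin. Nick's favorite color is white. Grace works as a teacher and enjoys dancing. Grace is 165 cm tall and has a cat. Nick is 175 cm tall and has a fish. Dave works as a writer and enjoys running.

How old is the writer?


The writer is Dave, age 52

52


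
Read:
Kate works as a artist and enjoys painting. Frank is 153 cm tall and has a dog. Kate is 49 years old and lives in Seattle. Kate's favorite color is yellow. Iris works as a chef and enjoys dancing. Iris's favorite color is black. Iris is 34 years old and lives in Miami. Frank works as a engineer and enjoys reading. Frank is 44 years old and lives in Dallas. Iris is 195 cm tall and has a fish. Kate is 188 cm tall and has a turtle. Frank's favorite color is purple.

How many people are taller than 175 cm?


Taller than 175: 2

2


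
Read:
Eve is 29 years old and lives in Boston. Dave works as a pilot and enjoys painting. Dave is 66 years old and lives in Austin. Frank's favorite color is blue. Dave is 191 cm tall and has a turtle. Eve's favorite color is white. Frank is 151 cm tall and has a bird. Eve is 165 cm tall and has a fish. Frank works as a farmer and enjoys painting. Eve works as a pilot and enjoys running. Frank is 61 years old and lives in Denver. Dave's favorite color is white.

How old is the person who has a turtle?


Person with turtle is Dave, age 66

66


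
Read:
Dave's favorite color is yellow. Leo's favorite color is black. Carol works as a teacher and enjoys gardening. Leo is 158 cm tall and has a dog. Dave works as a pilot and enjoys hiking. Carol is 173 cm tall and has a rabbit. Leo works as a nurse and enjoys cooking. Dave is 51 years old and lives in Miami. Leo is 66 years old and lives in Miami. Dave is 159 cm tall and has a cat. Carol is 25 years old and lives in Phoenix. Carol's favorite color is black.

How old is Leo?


Leo is 66 years old

66


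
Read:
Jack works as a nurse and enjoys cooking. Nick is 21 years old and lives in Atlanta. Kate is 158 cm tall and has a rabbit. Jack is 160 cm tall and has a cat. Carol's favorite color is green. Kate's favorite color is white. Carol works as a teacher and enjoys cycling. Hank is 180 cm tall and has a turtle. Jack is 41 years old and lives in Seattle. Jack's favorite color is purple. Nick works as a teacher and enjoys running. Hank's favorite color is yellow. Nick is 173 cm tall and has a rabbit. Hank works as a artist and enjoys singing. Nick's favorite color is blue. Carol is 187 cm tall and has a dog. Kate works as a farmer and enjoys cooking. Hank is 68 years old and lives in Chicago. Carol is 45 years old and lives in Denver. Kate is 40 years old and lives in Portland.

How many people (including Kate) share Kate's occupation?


Kate is a farmer. Count = 1

1


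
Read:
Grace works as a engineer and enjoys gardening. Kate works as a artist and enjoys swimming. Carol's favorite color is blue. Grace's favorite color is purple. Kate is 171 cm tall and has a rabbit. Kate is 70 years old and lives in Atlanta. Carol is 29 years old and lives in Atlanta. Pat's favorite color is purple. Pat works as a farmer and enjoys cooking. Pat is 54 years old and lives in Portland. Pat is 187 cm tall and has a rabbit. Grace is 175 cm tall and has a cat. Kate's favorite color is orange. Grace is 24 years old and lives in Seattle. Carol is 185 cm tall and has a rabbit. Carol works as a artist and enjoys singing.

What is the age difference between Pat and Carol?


|54 - 29| = 25

25


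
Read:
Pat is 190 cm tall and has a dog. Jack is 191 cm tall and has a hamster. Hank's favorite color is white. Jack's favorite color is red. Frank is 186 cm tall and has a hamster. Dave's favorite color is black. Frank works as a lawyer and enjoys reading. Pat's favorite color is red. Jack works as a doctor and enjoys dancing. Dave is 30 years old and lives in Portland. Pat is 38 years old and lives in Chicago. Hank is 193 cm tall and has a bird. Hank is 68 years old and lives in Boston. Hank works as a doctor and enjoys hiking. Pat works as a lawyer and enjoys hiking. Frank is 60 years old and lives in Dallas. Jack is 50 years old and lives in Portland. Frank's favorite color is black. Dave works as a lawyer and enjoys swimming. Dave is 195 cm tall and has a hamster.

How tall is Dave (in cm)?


Dave is 195 cm tall

195


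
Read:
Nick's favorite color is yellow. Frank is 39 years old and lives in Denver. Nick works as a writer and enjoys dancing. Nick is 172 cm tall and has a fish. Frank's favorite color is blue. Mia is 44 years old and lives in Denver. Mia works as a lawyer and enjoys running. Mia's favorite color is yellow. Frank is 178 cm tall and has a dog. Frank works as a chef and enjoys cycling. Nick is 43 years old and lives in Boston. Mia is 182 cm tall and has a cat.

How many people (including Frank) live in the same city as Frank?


Frank lives in Denver. Count = 2

2


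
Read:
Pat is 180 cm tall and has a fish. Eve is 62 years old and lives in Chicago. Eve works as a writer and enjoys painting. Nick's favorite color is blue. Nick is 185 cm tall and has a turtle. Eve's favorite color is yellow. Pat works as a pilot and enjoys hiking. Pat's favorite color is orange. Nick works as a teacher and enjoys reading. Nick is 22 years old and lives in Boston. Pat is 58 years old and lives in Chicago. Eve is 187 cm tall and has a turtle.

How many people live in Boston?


Count in Boston: 1

1


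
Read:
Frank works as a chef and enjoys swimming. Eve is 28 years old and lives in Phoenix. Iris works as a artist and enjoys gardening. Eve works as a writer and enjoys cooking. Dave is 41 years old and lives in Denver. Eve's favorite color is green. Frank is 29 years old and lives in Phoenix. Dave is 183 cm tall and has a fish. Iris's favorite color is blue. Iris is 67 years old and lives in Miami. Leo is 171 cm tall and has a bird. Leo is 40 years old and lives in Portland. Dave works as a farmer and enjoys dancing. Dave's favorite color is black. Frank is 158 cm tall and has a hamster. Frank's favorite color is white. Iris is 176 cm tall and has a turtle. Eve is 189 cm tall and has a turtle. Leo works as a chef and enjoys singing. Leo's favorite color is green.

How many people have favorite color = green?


Count: 2

2


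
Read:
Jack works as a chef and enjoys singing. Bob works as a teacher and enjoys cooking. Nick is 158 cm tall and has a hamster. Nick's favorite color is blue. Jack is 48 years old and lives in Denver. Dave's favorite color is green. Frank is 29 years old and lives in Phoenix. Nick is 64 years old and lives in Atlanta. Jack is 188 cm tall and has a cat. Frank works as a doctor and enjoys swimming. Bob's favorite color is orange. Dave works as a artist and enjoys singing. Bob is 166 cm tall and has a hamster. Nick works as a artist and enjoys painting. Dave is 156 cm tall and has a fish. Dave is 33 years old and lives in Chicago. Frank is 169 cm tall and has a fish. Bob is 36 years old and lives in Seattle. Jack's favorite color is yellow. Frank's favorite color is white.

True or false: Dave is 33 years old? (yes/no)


Dave is actually 33. yes

yes


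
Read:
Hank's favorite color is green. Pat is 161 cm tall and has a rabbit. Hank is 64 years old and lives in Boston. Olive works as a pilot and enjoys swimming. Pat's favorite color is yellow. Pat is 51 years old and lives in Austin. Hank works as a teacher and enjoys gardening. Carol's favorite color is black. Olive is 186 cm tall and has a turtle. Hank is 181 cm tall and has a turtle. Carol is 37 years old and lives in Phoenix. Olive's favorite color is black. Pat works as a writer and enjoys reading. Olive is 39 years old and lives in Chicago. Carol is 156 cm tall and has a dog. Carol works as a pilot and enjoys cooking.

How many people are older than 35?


Filter: 4

4


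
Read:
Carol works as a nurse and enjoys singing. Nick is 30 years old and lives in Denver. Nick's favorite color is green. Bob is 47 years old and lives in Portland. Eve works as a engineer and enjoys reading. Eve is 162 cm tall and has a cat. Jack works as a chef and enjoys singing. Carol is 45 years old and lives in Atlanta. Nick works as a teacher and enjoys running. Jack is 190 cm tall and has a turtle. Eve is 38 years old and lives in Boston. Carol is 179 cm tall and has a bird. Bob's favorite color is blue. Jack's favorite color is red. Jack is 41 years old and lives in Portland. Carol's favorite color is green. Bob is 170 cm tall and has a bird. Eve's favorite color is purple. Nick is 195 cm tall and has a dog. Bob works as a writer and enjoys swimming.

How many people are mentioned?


People: Jack, Carol, Nick, Bob, Eve. Count = 5

5


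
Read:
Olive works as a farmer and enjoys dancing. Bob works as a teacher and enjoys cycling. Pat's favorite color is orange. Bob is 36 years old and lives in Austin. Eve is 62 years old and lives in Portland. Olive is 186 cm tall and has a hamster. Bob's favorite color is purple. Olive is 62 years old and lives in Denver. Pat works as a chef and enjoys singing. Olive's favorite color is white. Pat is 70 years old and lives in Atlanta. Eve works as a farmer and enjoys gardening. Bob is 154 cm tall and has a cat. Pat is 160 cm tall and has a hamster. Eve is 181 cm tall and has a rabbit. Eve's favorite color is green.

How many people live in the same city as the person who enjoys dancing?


Person with hobby dancing is Olive, city Denver. Count = 1

1


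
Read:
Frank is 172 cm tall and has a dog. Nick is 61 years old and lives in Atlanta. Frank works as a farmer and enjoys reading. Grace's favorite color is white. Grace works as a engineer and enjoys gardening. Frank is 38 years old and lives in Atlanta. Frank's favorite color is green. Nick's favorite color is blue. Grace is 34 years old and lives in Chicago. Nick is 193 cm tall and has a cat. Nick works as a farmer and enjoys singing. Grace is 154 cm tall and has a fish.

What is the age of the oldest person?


Oldest: Nick at 61

61


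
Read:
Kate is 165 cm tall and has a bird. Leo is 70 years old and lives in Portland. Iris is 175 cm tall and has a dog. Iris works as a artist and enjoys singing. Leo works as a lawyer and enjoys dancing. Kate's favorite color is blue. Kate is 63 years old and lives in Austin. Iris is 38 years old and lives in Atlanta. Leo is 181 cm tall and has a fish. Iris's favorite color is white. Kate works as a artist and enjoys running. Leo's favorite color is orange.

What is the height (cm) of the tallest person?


Tallest: Leo at 181 cm

181


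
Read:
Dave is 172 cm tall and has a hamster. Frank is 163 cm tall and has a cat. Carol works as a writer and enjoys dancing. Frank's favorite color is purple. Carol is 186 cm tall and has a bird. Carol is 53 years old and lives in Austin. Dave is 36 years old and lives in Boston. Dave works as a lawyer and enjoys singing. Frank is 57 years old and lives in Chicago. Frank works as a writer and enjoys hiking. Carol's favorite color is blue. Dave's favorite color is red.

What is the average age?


Sum=146, n=3, avg=48.67

48.67


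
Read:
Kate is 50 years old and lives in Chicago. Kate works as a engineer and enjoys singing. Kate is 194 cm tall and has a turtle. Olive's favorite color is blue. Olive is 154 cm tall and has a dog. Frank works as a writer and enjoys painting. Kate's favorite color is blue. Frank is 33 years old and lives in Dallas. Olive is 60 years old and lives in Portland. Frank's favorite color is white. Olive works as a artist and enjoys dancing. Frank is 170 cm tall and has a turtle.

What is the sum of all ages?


33+60+50 = 143

143


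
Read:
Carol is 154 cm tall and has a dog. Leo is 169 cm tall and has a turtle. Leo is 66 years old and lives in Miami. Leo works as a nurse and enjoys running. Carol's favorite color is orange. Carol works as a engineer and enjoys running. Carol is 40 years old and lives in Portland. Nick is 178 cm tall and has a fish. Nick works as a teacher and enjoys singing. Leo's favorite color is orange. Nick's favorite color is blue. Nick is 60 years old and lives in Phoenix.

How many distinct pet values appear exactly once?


Unique pet values: 3

3


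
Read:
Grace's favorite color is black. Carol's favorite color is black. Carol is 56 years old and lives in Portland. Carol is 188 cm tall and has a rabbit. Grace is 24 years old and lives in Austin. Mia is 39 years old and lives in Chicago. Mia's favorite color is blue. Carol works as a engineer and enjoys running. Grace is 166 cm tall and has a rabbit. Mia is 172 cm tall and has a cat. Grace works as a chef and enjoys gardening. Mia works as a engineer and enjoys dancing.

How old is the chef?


The chef is Grace, age 24

24


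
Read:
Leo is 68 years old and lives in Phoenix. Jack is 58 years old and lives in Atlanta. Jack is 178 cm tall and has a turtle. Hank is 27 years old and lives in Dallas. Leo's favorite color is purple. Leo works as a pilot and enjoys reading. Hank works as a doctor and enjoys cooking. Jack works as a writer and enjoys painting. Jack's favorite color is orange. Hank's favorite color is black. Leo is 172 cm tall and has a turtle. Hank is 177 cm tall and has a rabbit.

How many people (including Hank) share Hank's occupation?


Hank is a doctor. Count = 1

1


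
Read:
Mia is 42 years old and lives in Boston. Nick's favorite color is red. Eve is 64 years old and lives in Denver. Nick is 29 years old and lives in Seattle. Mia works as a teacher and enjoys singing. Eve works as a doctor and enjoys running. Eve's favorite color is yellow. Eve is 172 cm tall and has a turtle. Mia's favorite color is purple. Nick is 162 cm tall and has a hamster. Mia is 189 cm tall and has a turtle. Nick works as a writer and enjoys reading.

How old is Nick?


Nick is 29 years old

29


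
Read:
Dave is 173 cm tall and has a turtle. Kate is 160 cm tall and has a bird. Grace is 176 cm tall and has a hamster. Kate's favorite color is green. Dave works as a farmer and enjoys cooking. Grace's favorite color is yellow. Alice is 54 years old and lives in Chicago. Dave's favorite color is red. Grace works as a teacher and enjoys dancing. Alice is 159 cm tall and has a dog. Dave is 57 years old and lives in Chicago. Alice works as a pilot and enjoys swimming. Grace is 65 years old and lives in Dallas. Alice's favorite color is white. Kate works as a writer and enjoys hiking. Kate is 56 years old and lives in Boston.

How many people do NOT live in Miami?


Not in Miami: 4

4


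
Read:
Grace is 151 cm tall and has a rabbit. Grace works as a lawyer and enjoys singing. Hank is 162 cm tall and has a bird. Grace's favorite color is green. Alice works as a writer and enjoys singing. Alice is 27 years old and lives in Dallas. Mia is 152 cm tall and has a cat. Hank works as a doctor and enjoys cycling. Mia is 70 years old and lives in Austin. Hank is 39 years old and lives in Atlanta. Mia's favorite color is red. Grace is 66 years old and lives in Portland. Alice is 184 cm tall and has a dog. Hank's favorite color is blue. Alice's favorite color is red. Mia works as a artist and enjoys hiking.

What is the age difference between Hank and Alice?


|39 - 27| = 12

12


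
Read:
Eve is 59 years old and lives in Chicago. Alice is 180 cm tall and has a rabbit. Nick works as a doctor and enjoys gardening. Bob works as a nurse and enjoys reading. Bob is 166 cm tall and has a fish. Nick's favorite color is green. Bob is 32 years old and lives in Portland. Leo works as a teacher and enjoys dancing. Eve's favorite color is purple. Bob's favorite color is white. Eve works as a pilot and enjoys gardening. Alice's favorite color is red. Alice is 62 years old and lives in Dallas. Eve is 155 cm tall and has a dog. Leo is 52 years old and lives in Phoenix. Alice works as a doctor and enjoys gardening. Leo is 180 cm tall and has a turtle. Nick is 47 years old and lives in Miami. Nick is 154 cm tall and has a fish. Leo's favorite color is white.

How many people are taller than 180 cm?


Taller than 180: 0

0


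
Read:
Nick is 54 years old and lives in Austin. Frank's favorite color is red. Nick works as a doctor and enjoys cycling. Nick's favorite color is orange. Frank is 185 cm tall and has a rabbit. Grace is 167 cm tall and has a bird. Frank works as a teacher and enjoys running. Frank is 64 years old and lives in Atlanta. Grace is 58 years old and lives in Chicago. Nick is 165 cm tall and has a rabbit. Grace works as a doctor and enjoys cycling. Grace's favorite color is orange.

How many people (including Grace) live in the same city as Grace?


Grace lives in Chicago. Count = 1

1


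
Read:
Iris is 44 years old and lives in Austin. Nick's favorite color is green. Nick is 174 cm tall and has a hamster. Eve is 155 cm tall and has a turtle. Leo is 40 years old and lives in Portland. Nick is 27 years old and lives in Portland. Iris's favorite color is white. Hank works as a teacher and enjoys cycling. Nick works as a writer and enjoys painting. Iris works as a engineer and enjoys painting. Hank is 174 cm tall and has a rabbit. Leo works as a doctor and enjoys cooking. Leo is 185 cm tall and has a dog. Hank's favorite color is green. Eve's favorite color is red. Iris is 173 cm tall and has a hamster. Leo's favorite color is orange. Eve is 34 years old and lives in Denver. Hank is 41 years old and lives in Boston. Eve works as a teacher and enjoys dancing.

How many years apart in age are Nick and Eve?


27 vs 34, diff = 7

7


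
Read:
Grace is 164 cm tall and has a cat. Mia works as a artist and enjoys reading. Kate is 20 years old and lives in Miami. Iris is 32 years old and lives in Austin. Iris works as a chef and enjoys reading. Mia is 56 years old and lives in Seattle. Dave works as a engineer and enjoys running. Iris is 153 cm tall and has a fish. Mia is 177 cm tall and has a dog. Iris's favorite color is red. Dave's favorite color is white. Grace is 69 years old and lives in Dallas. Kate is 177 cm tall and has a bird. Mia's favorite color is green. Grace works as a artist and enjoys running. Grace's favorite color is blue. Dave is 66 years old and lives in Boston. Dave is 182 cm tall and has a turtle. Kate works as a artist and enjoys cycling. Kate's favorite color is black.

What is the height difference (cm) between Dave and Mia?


|182 - 177| = 5

5


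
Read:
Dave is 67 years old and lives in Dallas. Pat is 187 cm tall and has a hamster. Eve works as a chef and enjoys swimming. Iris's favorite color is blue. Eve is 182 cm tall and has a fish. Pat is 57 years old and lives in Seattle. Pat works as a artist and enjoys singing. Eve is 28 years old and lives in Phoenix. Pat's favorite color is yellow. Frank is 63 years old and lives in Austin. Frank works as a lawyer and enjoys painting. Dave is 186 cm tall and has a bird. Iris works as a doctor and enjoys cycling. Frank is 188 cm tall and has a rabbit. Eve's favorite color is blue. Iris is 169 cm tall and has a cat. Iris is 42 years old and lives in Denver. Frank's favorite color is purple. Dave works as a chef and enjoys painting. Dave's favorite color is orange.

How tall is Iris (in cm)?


Iris is 169 cm tall

169


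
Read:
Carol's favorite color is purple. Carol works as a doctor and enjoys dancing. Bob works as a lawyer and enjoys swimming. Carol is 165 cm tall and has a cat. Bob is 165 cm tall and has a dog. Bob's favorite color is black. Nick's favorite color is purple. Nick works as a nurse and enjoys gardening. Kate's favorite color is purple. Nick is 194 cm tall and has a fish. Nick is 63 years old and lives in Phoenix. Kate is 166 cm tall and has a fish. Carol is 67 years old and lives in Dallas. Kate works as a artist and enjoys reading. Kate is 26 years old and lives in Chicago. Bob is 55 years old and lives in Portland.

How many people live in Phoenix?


Count in Phoenix: 1

1


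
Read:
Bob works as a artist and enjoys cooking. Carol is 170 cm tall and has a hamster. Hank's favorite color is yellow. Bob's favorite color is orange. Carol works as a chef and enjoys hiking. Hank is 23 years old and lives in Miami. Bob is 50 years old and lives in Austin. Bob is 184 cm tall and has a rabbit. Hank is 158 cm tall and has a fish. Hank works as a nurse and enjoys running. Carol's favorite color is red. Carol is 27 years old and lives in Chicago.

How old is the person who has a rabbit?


Person with rabbit is Bob, age 50

50


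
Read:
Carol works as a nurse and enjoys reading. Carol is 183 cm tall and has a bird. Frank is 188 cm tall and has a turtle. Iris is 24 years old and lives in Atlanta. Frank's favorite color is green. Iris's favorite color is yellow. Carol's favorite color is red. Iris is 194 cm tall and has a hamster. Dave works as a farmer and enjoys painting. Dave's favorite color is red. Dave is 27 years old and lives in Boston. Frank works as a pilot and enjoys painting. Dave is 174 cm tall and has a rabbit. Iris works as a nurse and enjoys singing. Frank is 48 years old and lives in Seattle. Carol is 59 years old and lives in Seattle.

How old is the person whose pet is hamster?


Person with pet=hamster is Iris, age 24

24


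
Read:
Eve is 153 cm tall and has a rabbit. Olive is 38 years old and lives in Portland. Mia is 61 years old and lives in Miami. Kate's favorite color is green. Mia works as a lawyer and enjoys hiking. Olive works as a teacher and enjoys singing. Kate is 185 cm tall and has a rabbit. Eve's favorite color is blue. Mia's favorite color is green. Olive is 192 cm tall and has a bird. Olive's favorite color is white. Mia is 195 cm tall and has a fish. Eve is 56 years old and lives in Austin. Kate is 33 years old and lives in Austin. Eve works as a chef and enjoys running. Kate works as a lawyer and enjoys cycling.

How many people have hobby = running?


Count: 1

1


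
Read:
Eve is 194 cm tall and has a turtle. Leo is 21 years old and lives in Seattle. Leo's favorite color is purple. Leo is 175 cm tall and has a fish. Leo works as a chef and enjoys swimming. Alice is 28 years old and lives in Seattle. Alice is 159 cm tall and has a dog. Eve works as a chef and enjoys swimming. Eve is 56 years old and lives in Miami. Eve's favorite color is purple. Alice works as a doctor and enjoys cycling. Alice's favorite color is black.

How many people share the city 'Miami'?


Count: 1

1


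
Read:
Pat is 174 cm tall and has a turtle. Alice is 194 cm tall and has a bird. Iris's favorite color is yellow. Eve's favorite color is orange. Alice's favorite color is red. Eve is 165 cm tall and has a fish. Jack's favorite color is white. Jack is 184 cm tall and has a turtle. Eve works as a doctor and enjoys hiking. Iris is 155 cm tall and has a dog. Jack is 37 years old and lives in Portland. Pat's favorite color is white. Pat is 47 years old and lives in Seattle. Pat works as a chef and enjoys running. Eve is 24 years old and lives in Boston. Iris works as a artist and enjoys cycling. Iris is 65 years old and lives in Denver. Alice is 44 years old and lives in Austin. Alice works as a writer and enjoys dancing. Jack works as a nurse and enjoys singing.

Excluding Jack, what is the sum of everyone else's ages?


Sum (excluding Jack): 180

180


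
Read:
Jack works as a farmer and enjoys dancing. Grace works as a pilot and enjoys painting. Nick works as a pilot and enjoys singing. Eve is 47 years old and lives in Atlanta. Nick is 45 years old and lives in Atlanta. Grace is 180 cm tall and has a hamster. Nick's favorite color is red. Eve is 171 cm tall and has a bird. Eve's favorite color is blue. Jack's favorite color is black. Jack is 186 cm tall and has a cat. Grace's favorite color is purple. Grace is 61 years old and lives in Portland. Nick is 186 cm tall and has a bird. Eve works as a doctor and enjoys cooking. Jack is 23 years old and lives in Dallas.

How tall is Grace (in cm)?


Grace is 180 cm tall

180


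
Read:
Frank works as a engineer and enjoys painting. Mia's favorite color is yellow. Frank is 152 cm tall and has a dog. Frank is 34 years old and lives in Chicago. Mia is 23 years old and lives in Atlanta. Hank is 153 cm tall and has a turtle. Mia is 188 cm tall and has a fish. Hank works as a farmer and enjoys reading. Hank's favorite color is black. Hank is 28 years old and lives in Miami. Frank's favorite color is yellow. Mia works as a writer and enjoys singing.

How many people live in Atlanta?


Count in Atlanta: 1

1


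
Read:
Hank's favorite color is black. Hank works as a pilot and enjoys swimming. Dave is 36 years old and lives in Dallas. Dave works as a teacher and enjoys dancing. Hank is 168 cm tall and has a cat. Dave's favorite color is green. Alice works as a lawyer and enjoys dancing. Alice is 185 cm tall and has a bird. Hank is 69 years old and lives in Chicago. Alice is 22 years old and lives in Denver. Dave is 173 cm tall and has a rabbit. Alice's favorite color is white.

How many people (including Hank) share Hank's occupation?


Hank is a pilot. Count = 1

1
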